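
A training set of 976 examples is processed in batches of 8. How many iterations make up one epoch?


Iterations per epoch = dataset_size / batch_size
= 976 / 8
= 122

122


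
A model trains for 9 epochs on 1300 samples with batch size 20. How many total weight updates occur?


Iterations per epoch = 1300 / 20 = 65
Total updates = iterations_per_epoch * epochs
= 65 * 9
= 585

585


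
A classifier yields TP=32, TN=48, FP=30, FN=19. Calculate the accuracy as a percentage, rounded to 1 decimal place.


Accuracy = (TP + TN) / (TP + TN + FP + FN) * 100
= (32 + 48) / (32 + 48 + 30 + 19)
= 80 / 129
= 0.6202
= 62.0%

62.0


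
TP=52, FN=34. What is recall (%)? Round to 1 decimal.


Recall = TP / (TP + FN) * 100
= 52 / (52 + 34)
= 52 / 86
= 0.6047
= 60.5%

60.5


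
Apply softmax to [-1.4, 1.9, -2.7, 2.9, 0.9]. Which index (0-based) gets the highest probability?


Softmax is a monotonic transformation, so it preserves the argmax.
We need to find the index of the maximum logit.
Index 0: -1.4
Index 1: 1.9
Index 2: -2.7
Index 3: 2.9
Index 4: 0.9
Maximum logit = 2.9 at index 3

3


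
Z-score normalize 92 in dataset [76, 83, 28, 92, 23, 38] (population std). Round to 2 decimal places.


Mean = (76 + 83 + 28 + 92 + 23 + 38) / 6 = 56.6667
Variance = sum((x_i - mean)^2) / n = 769.8889
Std = sqrt(769.8889) = 27.7469
Z = (x - mean) / std
= (92 - 56.6667) / 27.7469
= 35.3333 / 27.7469
= 1.27

1.27


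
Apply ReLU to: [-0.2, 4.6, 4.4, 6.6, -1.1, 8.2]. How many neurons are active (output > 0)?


ReLU(x) = max(0, x) for each element:
ReLU(-0.2) = 0
ReLU(4.6) = 4.6
ReLU(4.4) = 4.4
ReLU(6.6) = 6.6
ReLU(-1.1) = 0
ReLU(8.2) = 8.2
Active neurons (>0): 4

4


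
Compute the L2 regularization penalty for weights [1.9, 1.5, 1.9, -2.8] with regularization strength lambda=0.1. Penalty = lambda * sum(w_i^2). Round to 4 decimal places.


Squaring each weight:
1.9^2 = 3.61
1.5^2 = 2.25
1.9^2 = 3.61
(-2.8)^2 = 7.84
Sum of squares = 17.31
Penalty = 0.1 * 17.31 = 1.7310

1.7310


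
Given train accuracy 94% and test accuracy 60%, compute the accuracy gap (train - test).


Gap = train_accuracy - test_accuracy
= 94 - 60
= 34%
This large gap strongly indicates overfitting.

34


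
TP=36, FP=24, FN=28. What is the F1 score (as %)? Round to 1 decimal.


Precision = TP / (TP + FP) = 36 / 60 = 0.6
Recall = TP / (TP + FN) = 36 / 64 = 0.5625
F1 = 2 * P * R / (P + R)
= 2 * 0.6 * 0.5625 / (0.6 + 0.5625)
= 0.675 / 1.1625
= 0.5806
As percentage: 58.1%

58.1


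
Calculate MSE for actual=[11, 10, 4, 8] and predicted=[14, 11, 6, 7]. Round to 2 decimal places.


Differences: [-3, -1, -2, 1]
Squared errors: [9, 1, 4, 1]
Sum of squared errors = 15
MSE = 15 / 4 = 3.75

3.75


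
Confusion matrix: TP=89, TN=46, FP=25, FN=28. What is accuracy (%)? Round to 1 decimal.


Accuracy = (TP + TN) / (TP + TN + FP + FN) * 100
= (89 + 46) / (89 + 46 + 25 + 28)
= 135 / 188
= 0.7181
= 71.8%

71.8


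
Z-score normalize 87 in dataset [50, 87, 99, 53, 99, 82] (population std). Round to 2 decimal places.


Mean = (50 + 87 + 99 + 53 + 99 + 82) / 6 = 78.3333
Variance = sum((x_i - mean)^2) / n = 397.8889
Std = sqrt(397.8889) = 19.9472
Z = (x - mean) / std
= (87 - 78.3333) / 19.9472
= 8.6667 / 19.9472
= 0.43

0.43


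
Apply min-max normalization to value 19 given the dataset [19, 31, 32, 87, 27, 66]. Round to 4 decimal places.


Min = 19, Max = 87
Range = 87 - 19 = 68
Scaled = (x - min) / (max - min)
= (19 - 19) / 68
= 0 / 68
= 0.0000

0.0000


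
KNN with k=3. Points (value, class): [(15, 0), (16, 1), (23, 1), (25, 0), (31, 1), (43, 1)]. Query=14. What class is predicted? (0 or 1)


Distances from query 14:
Point 15 (class 0): distance = 1
Point 16 (class 1): distance = 2
Point 23 (class 1): distance = 9
K=3 nearest neighbors: classes = [0, 1, 1]
Votes for class 1: 2 / 3
Majority vote => class 1

1


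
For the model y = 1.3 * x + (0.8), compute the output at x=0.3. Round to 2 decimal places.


y = 1.3 * 0.3 + (0.8)
= 0.39 + (0.8)
= 1.19

1.19


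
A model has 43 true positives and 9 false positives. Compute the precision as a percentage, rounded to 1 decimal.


Precision = TP / (TP + FP) * 100
= 43 / (43 + 9)
= 43 / 52
= 0.8269
= 82.7%

82.7


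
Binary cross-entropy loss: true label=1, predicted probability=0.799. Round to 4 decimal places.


For y=1: Loss = -log(p)
= -log(0.799)
= -(-0.2244)
= 0.2244

0.2244


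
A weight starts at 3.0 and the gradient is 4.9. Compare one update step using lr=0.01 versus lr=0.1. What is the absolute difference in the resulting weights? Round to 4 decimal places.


With lr=0.01: w_new = 3.0 - 0.01 * 4.9 = 2.951
With lr=0.1: w_new = 3.0 - 0.1 * 4.9 = 2.51
Absolute difference = |2.951 - 2.51|
= 0.4410

0.4410


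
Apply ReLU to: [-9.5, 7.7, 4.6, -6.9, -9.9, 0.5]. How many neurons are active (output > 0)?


ReLU(x) = max(0, x) for each element:
ReLU(-9.5) = 0
ReLU(7.7) = 7.7
ReLU(4.6) = 4.6
ReLU(-6.9) = 0
ReLU(-9.9) = 0
ReLU(0.5) = 0.5
Active neurons (>0): 3

3


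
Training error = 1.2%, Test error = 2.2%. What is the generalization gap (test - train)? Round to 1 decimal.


Generalization gap = test_error - train_error
= 2.2 - 1.2
= 1.0%
A small gap suggests good generalization.

1.0


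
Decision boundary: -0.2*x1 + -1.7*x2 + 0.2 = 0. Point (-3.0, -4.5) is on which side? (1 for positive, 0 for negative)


Compute -0.2 * -3.0 + -1.7 * -4.5 + 0.2
= 0.6 + 7.65 + 0.2
= 8.45
Since 8.45 >= 0, the point is on the positive side.

1


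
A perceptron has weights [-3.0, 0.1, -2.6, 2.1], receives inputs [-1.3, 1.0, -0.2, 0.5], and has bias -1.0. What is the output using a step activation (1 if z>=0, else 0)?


z = w . x + b
= -3.0*-1.3 + 0.1*1.0 + -2.6*-0.2 + 2.1*0.5 + -1.0
= 3.9 + 0.1 + 0.52 + 1.05 + -1.0
= 5.57 + -1.0
= 4.57
Since z = 4.57 >= 0, output = 1

1


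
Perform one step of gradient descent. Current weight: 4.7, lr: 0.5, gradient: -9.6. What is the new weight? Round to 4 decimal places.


w_new = w_old - lr * gradient
= 4.7 - 0.5 * -9.6
= 4.7 - (-4.8)
= 9.5000

9.5000


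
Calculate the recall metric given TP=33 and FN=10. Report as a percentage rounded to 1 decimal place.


Recall = TP / (TP + FN) * 100
= 33 / (33 + 10)
= 33 / 43
= 0.7674
= 76.7%

76.7


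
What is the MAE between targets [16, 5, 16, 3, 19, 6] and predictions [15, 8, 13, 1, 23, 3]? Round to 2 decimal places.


Absolute errors: [1, 3, 3, 2, 4, 3]
Sum of absolute errors = 16
MAE = 16 / 6 = 2.67

2.67


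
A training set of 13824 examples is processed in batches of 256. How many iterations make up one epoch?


Iterations per epoch = dataset_size / batch_size
= 13824 / 256
= 54

54


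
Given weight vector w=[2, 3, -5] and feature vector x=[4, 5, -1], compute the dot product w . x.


Element-wise products:
2 * 4 = 8
3 * 5 = 15
-5 * -1 = 5
Sum = 8 + 15 + 5
= 28

28


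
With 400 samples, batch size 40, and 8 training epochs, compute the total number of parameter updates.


Iterations per epoch = 400 / 40 = 10
Total updates = iterations_per_epoch * epochs
= 10 * 8
= 80

80


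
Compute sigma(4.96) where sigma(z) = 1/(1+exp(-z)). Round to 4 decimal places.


sigmoid(z) = 1 / (1 + exp(-z))
exp(-(4.96)) = exp(-4.96) = 0.007
1 + 0.007 = 1.007
1 / 1.007 = 0.9930

0.9930


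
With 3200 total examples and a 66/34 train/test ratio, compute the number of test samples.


Train samples = 3200 * 66% = 2112
Test samples = 3200 - 2112
= 1088

1088


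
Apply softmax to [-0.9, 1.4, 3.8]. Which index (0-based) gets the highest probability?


Softmax is a monotonic transformation, so it preserves the argmax.
We need to find the index of the maximum logit.
Index 0: -0.9
Index 1: 1.4
Index 2: 3.8
Maximum logit = 3.8 at index 2

2


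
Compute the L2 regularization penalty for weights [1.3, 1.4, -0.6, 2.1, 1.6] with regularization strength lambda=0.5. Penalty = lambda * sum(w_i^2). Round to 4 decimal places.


Squaring each weight:
1.3^2 = 1.69
1.4^2 = 1.96
(-0.6)^2 = 0.36
2.1^2 = 4.41
1.6^2 = 2.56
Sum of squares = 10.98
Penalty = 0.5 * 10.98 = 5.4900

5.4900


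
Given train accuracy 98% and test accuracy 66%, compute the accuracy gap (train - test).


Gap = train_accuracy - test_accuracy
= 98 - 66
= 32%
This large gap strongly indicates overfitting.

32


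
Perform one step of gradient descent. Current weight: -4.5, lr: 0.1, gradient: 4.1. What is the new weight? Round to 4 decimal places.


w_new = w_old - lr * gradient
= -4.5 - 0.1 * 4.1
= -4.5 - (0.41)
= -4.9100

-4.9100


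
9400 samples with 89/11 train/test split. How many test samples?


Train samples = 9400 * 89% = 8366
Test samples = 9400 - 8366
= 1034

1034


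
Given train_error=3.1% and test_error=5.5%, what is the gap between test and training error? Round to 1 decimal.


Generalization gap = test_error - train_error
= 5.5 - 3.1
= 2.4%
A moderate gap.

2.4


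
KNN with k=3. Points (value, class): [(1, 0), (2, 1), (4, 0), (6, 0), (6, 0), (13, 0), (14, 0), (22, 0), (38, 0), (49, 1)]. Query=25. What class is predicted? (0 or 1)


Distances from query 25:
Point 22 (class 0): distance = 3
Point 14 (class 0): distance = 11
Point 13 (class 0): distance = 12
K=3 nearest neighbors: classes = [0, 0, 0]
Votes for class 1: 0 / 3
Majority vote => class 0

0


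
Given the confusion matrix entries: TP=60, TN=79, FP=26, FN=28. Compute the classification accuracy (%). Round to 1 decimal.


Accuracy = (TP + TN) / (TP + TN + FP + FN) * 100
= (60 + 79) / (60 + 79 + 26 + 28)
= 139 / 193
= 0.7202
= 72.0%

72.0


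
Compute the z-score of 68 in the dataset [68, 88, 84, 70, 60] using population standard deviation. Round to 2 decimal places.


Mean = (68 + 88 + 84 + 70 + 60) / 5 = 74.0
Variance = sum((x_i - mean)^2) / n = 108.8
Std = sqrt(108.8) = 10.4307
Z = (x - mean) / std
= (68 - 74.0) / 10.4307
= -6.0 / 10.4307
= -0.58

-0.58


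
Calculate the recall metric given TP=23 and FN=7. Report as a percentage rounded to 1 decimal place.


Recall = TP / (TP + FN) * 100
= 23 / (23 + 7)
= 23 / 30
= 0.7667
= 76.7%

76.7


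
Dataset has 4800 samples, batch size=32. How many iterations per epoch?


Iterations per epoch = dataset_size / batch_size
= 4800 / 32
= 150

150


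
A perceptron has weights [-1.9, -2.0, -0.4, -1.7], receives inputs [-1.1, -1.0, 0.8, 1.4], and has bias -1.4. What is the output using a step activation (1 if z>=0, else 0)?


z = w . x + b
= -1.9*-1.1 + -2.0*-1.0 + -0.4*0.8 + -1.7*1.4 + -1.4
= 2.09 + 2.0 + -0.32 + -2.38 + -1.4
= 1.39 + -1.4
= -0.01
Since z = -0.01 < 0, output = 0

0


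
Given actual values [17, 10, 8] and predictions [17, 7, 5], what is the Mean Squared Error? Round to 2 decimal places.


Differences: [0, 3, 3]
Squared errors: [0, 9, 9]
Sum of squared errors = 18
MSE = 18 / 3 = 6.00

6.00


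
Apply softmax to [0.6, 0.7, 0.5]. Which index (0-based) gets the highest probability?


Softmax is a monotonic transformation, so it preserves the argmax.
We need to find the index of the maximum logit.
Index 0: 0.6
Index 1: 0.7
Index 2: 0.5
Maximum logit = 0.7 at index 1

1


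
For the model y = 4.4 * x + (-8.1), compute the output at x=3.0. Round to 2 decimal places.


y = 4.4 * 3.0 + (-8.1)
= 13.2 + (-8.1)
= 5.10

5.10


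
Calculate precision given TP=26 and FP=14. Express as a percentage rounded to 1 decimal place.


Precision = TP / (TP + FP) * 100
= 26 / (26 + 14)
= 26 / 40
= 0.65
= 65.0%

65.0


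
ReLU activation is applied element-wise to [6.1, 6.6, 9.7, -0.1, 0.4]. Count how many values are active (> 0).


ReLU(x) = max(0, x) for each element:
ReLU(6.1) = 6.1
ReLU(6.6) = 6.6
ReLU(9.7) = 9.7
ReLU(-0.1) = 0
ReLU(0.4) = 0.4
Active neurons (>0): 4

4


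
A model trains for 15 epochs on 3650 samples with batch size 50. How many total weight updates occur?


Iterations per epoch = 3650 / 50 = 73
Total updates = iterations_per_epoch * epochs
= 73 * 15
= 1095

1095


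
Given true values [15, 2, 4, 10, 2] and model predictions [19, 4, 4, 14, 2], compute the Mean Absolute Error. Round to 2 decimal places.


Absolute errors: [4, 2, 0, 4, 0]
Sum of absolute errors = 10
MAE = 10 / 5 = 2.00

2.00


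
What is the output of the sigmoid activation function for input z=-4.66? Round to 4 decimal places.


sigmoid(z) = 1 / (1 + exp(-z))
exp(-(-4.66)) = exp(4.66) = 105.6361
1 + 105.6361 = 106.6361
1 / 106.6361 = 0.0094

0.0094


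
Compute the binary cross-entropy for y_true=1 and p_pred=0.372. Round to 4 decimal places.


For y=1: Loss = -log(p)
= -log(0.372)
= -(-0.9889)
= 0.9889

0.9889


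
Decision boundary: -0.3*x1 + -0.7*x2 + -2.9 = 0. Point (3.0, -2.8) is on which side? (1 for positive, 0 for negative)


Compute -0.3 * 3.0 + -0.7 * -2.8 + -2.9
= -0.9 + 1.96 + -2.9
= -1.84
Since -1.84 < 0, the point is on the negative side.

0


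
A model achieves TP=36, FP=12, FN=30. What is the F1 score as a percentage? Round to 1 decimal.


Precision = TP / (TP + FP) = 36 / 48 = 0.75
Recall = TP / (TP + FN) = 36 / 66 = 0.5455
F1 = 2 * P * R / (P + R)
= 2 * 0.75 * 0.5455 / (0.75 + 0.5455)
= 0.8182 / 1.2955
= 0.6316
As percentage: 63.2%

63.2


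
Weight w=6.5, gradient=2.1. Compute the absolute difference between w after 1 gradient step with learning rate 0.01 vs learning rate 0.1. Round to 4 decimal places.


With lr=0.01: w_new = 6.5 - 0.01 * 2.1 = 6.479
With lr=0.1: w_new = 6.5 - 0.1 * 2.1 = 6.29
Absolute difference = |6.479 - 6.29|
= 0.1890

0.1890


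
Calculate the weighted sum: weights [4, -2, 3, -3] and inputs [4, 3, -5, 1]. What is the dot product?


Element-wise products:
4 * 4 = 16
-2 * 3 = -6
3 * -5 = -15
-3 * 1 = -3
Sum = 16 + -6 + -15 + -3
= -8

-8


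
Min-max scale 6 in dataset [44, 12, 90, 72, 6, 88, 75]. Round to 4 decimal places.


Min = 6, Max = 90
Range = 90 - 6 = 84
Scaled = (x - min) / (max - min)
= (6 - 6) / 84
= 0 / 84
= 0.0000

0.0000


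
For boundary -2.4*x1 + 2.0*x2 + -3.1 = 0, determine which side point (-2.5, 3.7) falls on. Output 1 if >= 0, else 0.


Compute -2.4 * -2.5 + 2.0 * 3.7 + -3.1
= 6.0 + 7.4 + -3.1
= 10.3
Since 10.3 >= 0, the point is on the positive side.

1


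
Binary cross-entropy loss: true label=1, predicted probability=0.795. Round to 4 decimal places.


For y=1: Loss = -log(p)
= -log(0.795)
= -(-0.2294)
= 0.2294

0.2294


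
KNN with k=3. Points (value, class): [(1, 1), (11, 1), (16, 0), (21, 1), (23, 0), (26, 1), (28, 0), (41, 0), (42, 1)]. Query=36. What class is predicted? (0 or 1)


Distances from query 36:
Point 41 (class 0): distance = 5
Point 42 (class 1): distance = 6
Point 28 (class 0): distance = 8
K=3 nearest neighbors: classes = [0, 1, 0]
Votes for class 1: 1 / 3
Majority vote => class 0

0


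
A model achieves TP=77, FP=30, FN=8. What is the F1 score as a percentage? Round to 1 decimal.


Precision = TP / (TP + FP) = 77 / 107 = 0.7196
Recall = TP / (TP + FN) = 77 / 85 = 0.9059
F1 = 2 * P * R / (P + R)
= 2 * 0.7196 * 0.9059 / (0.7196 + 0.9059)
= 1.3038 / 1.6255
= 0.8021
As percentage: 80.2%

80.2


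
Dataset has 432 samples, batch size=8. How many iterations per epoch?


Iterations per epoch = dataset_size / batch_size
= 432 / 8
= 54

54


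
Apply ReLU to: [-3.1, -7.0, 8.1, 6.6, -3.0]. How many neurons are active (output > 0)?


ReLU(x) = max(0, x) for each element:
ReLU(-3.1) = 0
ReLU(-7.0) = 0
ReLU(8.1) = 8.1
ReLU(6.6) = 6.6
ReLU(-3.0) = 0
Active neurons (>0): 2

2


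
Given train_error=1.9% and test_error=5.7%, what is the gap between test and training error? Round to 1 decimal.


Generalization gap = test_error - train_error
= 5.7 - 1.9
= 3.8%
A moderate gap.

3.8


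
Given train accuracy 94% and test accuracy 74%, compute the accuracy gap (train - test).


Gap = train_accuracy - test_accuracy
= 94 - 74
= 20%
This gap suggests the model is overfitting.

20


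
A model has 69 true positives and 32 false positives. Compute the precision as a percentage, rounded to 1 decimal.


Precision = TP / (TP + FP) * 100
= 69 / (69 + 32)
= 69 / 101
= 0.6832
= 68.3%

68.3


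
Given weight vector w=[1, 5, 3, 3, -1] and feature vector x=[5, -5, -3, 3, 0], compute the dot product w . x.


Element-wise products:
1 * 5 = 5
5 * -5 = -25
3 * -3 = -9
3 * 3 = 9
-1 * 0 = 0
Sum = 5 + -25 + -9 + 9 + 0
= -20

-20


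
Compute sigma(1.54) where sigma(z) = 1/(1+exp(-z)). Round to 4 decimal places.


sigmoid(z) = 1 / (1 + exp(-z))
exp(-(1.54)) = exp(-1.54) = 0.2144
1 + 0.2144 = 1.2144
1 / 1.2144 = 0.8235

0.8235


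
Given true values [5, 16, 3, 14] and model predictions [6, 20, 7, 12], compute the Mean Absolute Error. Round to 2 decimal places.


Absolute errors: [1, 4, 4, 2]
Sum of absolute errors = 11
MAE = 11 / 4 = 2.75

2.75


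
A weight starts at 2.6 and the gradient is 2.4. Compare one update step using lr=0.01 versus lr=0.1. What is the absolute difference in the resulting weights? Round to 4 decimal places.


With lr=0.01: w_new = 2.6 - 0.01 * 2.4 = 2.576
With lr=0.1: w_new = 2.6 - 0.1 * 2.4 = 2.36
Absolute difference = |2.576 - 2.36|
= 0.2160

0.2160


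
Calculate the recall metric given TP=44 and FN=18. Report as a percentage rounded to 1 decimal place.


Recall = TP / (TP + FN) * 100
= 44 / (44 + 18)
= 44 / 62
= 0.7097
= 71.0%

71.0


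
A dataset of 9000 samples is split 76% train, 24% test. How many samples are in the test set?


Train samples = 9000 * 76% = 6840
Test samples = 9000 - 6840
= 2160

2160


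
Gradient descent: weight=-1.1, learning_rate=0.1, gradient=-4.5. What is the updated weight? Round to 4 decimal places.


w_new = w_old - lr * gradient
= -1.1 - 0.1 * -4.5
= -1.1 - (-0.45)
= -0.6500

-0.6500


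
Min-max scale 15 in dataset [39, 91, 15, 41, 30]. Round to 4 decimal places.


Min = 15, Max = 91
Range = 91 - 15 = 76
Scaled = (x - min) / (max - min)
= (15 - 15) / 76
= 0 / 76
= 0.0000

0.0000


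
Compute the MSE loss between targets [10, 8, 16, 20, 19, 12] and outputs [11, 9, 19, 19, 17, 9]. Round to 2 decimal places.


Differences: [-1, -1, -3, 1, 2, 3]
Squared errors: [1, 1, 9, 1, 4, 9]
Sum of squared errors = 25
MSE = 25 / 6 = 4.17

4.17


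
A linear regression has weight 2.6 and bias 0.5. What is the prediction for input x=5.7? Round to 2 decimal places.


y = 2.6 * 5.7 + (0.5)
= 14.82 + (0.5)
= 15.32

15.32


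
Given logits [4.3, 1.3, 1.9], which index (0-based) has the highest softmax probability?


Softmax is a monotonic transformation, so it preserves the argmax.
We need to find the index of the maximum logit.
Index 0: 4.3
Index 1: 1.3
Index 2: 1.9
Maximum logit = 4.3 at index 0

0


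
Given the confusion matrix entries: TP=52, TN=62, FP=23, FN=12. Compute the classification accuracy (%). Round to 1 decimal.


Accuracy = (TP + TN) / (TP + TN + FP + FN) * 100
= (52 + 62) / (52 + 62 + 23 + 12)
= 114 / 149
= 0.7651
= 76.5%

76.5


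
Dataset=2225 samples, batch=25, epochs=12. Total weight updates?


Iterations per epoch = 2225 / 25 = 89
Total updates = iterations_per_epoch * epochs
= 89 * 12
= 1068

1068


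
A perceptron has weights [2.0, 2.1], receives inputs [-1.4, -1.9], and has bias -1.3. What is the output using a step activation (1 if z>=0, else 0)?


z = w . x + b
= 2.0*-1.4 + 2.1*-1.9 + -1.3
= -2.8 + -3.99 + -1.3
= -6.79 + -1.3
= -8.09
Since z = -8.09 < 0, output = 0

0


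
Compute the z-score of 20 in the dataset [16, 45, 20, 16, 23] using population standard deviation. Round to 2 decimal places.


Mean = (16 + 45 + 20 + 16 + 23) / 5 = 24.0
Variance = sum((x_i - mean)^2) / n = 117.2
Std = sqrt(117.2) = 10.8259
Z = (x - mean) / std
= (20 - 24.0) / 10.8259
= -4.0 / 10.8259
= -0.37

-0.37


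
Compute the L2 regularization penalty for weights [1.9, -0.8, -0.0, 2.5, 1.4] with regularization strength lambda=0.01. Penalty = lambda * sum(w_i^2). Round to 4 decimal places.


Squaring each weight:
1.9^2 = 3.61
(-0.8)^2 = 0.64
(-0.0)^2 = 0.0
2.5^2 = 6.25
1.4^2 = 1.96
Sum of squares = 12.46
Penalty = 0.01 * 12.46 = 0.1246

0.1246


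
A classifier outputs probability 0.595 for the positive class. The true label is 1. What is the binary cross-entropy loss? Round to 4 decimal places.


For y=1: Loss = -log(p)
= -log(0.595)
= -(-0.5192)
= 0.5192

0.5192


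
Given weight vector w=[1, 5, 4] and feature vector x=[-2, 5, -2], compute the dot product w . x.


Element-wise products:
1 * -2 = -2
5 * 5 = 25
4 * -2 = -8
Sum = -2 + 25 + -8
= 15

15


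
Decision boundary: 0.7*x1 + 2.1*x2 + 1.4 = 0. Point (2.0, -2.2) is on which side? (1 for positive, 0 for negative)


Compute 0.7 * 2.0 + 2.1 * -2.2 + 1.4
= 1.4 + -4.62 + 1.4
= -1.82
Since -1.82 < 0, the point is on the negative side.

0


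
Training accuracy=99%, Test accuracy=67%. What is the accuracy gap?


Gap = train_accuracy - test_accuracy
= 99 - 67
= 32%
This large gap strongly indicates overfitting.

32


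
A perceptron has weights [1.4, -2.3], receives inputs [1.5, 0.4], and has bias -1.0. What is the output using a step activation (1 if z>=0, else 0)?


z = w . x + b
= 1.4*1.5 + -2.3*0.4 + -1.0
= 2.1 + -0.92 + -1.0
= 1.18 + -1.0
= 0.18
Since z = 0.18 >= 0, output = 1

1


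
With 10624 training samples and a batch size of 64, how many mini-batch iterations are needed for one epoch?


Iterations per epoch = dataset_size / batch_size
= 10624 / 64
= 166

166


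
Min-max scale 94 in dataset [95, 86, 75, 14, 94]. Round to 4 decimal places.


Min = 14, Max = 95
Range = 95 - 14 = 81
Scaled = (x - min) / (max - min)
= (94 - 14) / 81
= 80 / 81
= 0.9877

0.9877


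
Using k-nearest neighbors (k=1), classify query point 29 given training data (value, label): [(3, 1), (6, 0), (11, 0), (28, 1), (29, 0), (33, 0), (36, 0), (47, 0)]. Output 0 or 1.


Distances from query 29:
Point 29 (class 0): distance = 0
K=1 nearest neighbors: classes = [0]
Votes for class 1: 0 / 1
Majority vote => class 0

0


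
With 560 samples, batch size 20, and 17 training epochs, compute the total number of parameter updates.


Iterations per epoch = 560 / 20 = 28
Total updates = iterations_per_epoch * epochs
= 28 * 17
= 476

476


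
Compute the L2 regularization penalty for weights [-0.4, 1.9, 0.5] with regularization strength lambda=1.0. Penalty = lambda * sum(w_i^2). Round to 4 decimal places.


Squaring each weight:
(-0.4)^2 = 0.16
1.9^2 = 3.61
0.5^2 = 0.25
Sum of squares = 4.02
Penalty = 1.0 * 4.02 = 4.0200

4.0200


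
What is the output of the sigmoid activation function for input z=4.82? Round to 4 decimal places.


sigmoid(z) = 1 / (1 + exp(-z))
exp(-(4.82)) = exp(-4.82) = 0.0081
1 + 0.0081 = 1.0081
1 / 1.0081 = 0.9920

0.9920


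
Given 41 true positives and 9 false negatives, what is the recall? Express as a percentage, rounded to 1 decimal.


Recall = TP / (TP + FN) * 100
= 41 / (41 + 9)
= 41 / 50
= 0.82
= 82.0%

82.0


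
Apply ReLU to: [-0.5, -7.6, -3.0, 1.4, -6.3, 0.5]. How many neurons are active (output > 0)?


ReLU(x) = max(0, x) for each element:
ReLU(-0.5) = 0
ReLU(-7.6) = 0
ReLU(-3.0) = 0
ReLU(1.4) = 1.4
ReLU(-6.3) = 0
ReLU(0.5) = 0.5
Active neurons (>0): 2

2


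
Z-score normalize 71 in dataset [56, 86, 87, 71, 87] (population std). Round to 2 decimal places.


Mean = (56 + 86 + 87 + 71 + 87) / 5 = 77.4
Variance = sum((x_i - mean)^2) / n = 151.44
Std = sqrt(151.44) = 12.3061
Z = (x - mean) / std
= (71 - 77.4) / 12.3061
= -6.4 / 12.3061
= -0.52

-0.52


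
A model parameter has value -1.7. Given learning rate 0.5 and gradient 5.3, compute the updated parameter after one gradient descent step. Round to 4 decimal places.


w_new = w_old - lr * gradient
= -1.7 - 0.5 * 5.3
= -1.7 - (2.65)
= -4.3500

-4.3500


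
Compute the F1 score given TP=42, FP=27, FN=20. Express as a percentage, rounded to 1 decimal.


Precision = TP / (TP + FP) = 42 / 69 = 0.6087
Recall = TP / (TP + FN) = 42 / 62 = 0.6774
F1 = 2 * P * R / (P + R)
= 2 * 0.6087 * 0.6774 / (0.6087 + 0.6774)
= 0.8247 / 1.2861
= 0.6412
As percentage: 64.1%

64.1


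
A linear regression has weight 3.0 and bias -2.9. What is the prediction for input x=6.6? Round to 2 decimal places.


y = 3.0 * 6.6 + (-2.9)
= 19.8 + (-2.9)
= 16.90

16.90


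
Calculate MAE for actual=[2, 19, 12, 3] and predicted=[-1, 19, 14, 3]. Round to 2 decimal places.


Absolute errors: [3, 0, 2, 0]
Sum of absolute errors = 5
MAE = 5 / 4 = 1.25

1.25


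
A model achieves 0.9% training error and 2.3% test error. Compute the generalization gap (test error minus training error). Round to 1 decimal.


Generalization gap = test_error - train_error
= 2.3 - 0.9
= 1.4%
A small gap suggests good generalization.

1.4


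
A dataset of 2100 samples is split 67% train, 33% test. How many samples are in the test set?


Train samples = 2100 * 67% = 1407
Test samples = 2100 - 1407
= 693

693


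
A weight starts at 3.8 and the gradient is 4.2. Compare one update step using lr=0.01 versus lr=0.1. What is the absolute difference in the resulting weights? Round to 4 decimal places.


With lr=0.01: w_new = 3.8 - 0.01 * 4.2 = 3.758
With lr=0.1: w_new = 3.8 - 0.1 * 4.2 = 3.38
Absolute difference = |3.758 - 3.38|
= 0.3780

0.3780


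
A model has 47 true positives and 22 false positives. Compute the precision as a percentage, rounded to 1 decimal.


Precision = TP / (TP + FP) * 100
= 47 / (47 + 22)
= 47 / 69
= 0.6812
= 68.1%

68.1


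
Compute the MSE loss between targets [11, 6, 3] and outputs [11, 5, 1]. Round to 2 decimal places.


Differences: [0, 1, 2]
Squared errors: [0, 1, 4]
Sum of squared errors = 5
MSE = 5 / 3 = 1.67

1.67


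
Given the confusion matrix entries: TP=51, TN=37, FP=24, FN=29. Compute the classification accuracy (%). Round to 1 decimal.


Accuracy = (TP + TN) / (TP + TN + FP + FN) * 100
= (51 + 37) / (51 + 37 + 24 + 29)
= 88 / 141
= 0.6241
= 62.4%

62.4


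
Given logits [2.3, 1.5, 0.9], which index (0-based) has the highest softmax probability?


Softmax is a monotonic transformation, so it preserves the argmax.
We need to find the index of the maximum logit.
Index 0: 2.3
Index 1: 1.5
Index 2: 0.9
Maximum logit = 2.3 at index 0

0


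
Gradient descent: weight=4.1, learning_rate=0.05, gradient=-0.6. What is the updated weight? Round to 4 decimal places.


w_new = w_old - lr * gradient
= 4.1 - 0.05 * -0.6
= 4.1 - (-0.03)
= 4.1300

4.1300


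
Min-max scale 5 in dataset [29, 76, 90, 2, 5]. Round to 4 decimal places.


Min = 2, Max = 90
Range = 90 - 2 = 88
Scaled = (x - min) / (max - min)
= (5 - 2) / 88
= 3 / 88
= 0.0341

0.0341


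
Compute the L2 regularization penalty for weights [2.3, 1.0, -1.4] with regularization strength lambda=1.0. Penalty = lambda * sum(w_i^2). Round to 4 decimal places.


Squaring each weight:
2.3^2 = 5.29
1.0^2 = 1.0
(-1.4)^2 = 1.96
Sum of squares = 8.25
Penalty = 1.0 * 8.25 = 8.2500

8.2500


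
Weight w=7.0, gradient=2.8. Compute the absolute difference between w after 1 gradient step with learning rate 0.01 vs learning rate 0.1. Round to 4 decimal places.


With lr=0.01: w_new = 7.0 - 0.01 * 2.8 = 6.972
With lr=0.1: w_new = 7.0 - 0.1 * 2.8 = 6.72
Absolute difference = |6.972 - 6.72|
= 0.2520

0.2520


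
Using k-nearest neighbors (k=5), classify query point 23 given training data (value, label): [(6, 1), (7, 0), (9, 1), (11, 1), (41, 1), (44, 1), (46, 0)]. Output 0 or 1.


Distances from query 23:
Point 11 (class 1): distance = 12
Point 9 (class 1): distance = 14
Point 7 (class 0): distance = 16
Point 6 (class 1): distance = 17
Point 41 (class 1): distance = 18
K=5 nearest neighbors: classes = [1, 1, 0, 1, 1]
Votes for class 1: 4 / 5
Majority vote => class 1

1


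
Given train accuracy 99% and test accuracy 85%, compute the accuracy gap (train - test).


Gap = train_accuracy - test_accuracy
= 99 - 85
= 14%
This gap suggests the model is overfitting.

14


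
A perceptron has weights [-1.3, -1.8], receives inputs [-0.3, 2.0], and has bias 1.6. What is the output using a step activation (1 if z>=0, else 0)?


z = w . x + b
= -1.3*-0.3 + -1.8*2.0 + 1.6
= 0.39 + -3.6 + 1.6
= -3.21 + 1.6
= -1.61
Since z = -1.61 < 0, output = 0

0


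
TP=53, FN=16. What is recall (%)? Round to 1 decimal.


Recall = TP / (TP + FN) * 100
= 53 / (53 + 16)
= 53 / 69
= 0.7681
= 76.8%

76.8


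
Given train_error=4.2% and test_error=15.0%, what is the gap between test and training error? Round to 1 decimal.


Generalization gap = test_error - train_error
= 15.0 - 4.2
= 10.8%
A large gap suggests overfitting.

10.8


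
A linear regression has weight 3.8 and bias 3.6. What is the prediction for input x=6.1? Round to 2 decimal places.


y = 3.8 * 6.1 + (3.6)
= 23.18 + (3.6)
= 26.78

26.78


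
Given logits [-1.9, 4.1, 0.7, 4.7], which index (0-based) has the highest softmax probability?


Softmax is a monotonic transformation, so it preserves the argmax.
We need to find the index of the maximum logit.
Index 0: -1.9
Index 1: 4.1
Index 2: 0.7
Index 3: 4.7
Maximum logit = 4.7 at index 3

3


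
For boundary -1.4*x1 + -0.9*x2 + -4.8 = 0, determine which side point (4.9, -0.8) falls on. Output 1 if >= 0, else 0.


Compute -1.4 * 4.9 + -0.9 * -0.8 + -4.8
= -6.86 + 0.72 + -4.8
= -10.94
Since -10.94 < 0, the point is on the negative side.

0


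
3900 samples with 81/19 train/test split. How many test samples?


Train samples = 3900 * 81% = 3159
Test samples = 3900 - 3159
= 741

741


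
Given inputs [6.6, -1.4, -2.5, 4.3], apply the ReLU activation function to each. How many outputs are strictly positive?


ReLU(x) = max(0, x) for each element:
ReLU(6.6) = 6.6
ReLU(-1.4) = 0
ReLU(-2.5) = 0
ReLU(4.3) = 4.3
Active neurons (>0): 2

2


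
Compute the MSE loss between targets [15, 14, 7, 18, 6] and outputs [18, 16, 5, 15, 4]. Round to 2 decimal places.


Differences: [-3, -2, 2, 3, 2]
Squared errors: [9, 4, 4, 9, 4]
Sum of squared errors = 30
MSE = 30 / 5 = 6.00

6.00


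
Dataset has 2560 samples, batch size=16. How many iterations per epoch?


Iterations per epoch = dataset_size / batch_size
= 2560 / 16
= 160

160


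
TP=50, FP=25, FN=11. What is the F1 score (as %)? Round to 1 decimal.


Precision = TP / (TP + FP) = 50 / 75 = 0.6667
Recall = TP / (TP + FN) = 50 / 61 = 0.8197
F1 = 2 * P * R / (P + R)
= 2 * 0.6667 * 0.8197 / (0.6667 + 0.8197)
= 1.0929 / 1.4863
= 0.7353
As percentage: 73.5%

73.5


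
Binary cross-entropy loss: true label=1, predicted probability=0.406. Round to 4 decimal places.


For y=1: Loss = -log(p)
= -log(0.406)
= -(-0.9014)
= 0.9014

0.9014


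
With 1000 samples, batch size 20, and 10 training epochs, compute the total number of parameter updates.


Iterations per epoch = 1000 / 20 = 50
Total updates = iterations_per_epoch * epochs
= 50 * 10
= 500

500


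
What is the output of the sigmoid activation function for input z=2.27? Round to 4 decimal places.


sigmoid(z) = 1 / (1 + exp(-z))
exp(-(2.27)) = exp(-2.27) = 0.1033
1 + 0.1033 = 1.1033
1 / 1.1033 = 0.9064

0.9064


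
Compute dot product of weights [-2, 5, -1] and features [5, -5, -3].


Element-wise products:
-2 * 5 = -10
5 * -5 = -25
-1 * -3 = 3
Sum = -10 + -25 + 3
= -32

-32


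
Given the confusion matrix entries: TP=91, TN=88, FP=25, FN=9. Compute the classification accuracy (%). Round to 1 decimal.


Accuracy = (TP + TN) / (TP + TN + FP + FN) * 100
= (91 + 88) / (91 + 88 + 25 + 9)
= 179 / 213
= 0.8404
= 84.0%

84.0


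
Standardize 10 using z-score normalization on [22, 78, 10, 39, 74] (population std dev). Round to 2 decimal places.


Mean = (22 + 78 + 10 + 39 + 74) / 5 = 44.6
Variance = sum((x_i - mean)^2) / n = 743.84
Std = sqrt(743.84) = 27.2734
Z = (x - mean) / std
= (10 - 44.6) / 27.2734
= -34.6 / 27.2734
= -1.27

-1.27


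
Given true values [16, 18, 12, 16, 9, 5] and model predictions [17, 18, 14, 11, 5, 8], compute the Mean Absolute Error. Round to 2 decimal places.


Absolute errors: [1, 0, 2, 5, 4, 3]
Sum of absolute errors = 15
MAE = 15 / 6 = 2.50

2.50


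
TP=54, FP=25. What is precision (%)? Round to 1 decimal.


Precision = TP / (TP + FP) * 100
= 54 / (54 + 25)
= 54 / 79
= 0.6835
= 68.4%

68.4


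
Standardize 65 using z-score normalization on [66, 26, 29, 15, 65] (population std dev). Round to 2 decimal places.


Mean = (66 + 26 + 29 + 15 + 65) / 5 = 40.2
Variance = sum((x_i - mean)^2) / n = 448.56
Std = sqrt(448.56) = 21.1792
Z = (x - mean) / std
= (65 - 40.2) / 21.1792
= 24.8 / 21.1792
= 1.17

1.17


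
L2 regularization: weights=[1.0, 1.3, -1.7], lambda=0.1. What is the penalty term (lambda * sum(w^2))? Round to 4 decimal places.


Squaring each weight:
1.0^2 = 1.0
1.3^2 = 1.69
(-1.7)^2 = 2.89
Sum of squares = 5.58
Penalty = 0.1 * 5.58 = 0.5580

0.5580


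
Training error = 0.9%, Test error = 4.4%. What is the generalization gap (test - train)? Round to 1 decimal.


Generalization gap = test_error - train_error
= 4.4 - 0.9
= 3.5%
A moderate gap.

3.5


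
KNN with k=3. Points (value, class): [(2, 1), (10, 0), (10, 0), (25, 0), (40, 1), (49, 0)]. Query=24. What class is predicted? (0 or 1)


Distances from query 24:
Point 25 (class 0): distance = 1
Point 10 (class 0): distance = 14
Point 10 (class 0): distance = 14
K=3 nearest neighbors: classes = [0, 0, 0]
Votes for class 1: 0 / 3
Majority vote => class 0

0


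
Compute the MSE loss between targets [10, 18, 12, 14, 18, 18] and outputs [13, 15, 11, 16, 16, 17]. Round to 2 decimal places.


Differences: [-3, 3, 1, -2, 2, 1]
Squared errors: [9, 9, 1, 4, 4, 1]
Sum of squared errors = 28
MSE = 28 / 6 = 4.67

4.67


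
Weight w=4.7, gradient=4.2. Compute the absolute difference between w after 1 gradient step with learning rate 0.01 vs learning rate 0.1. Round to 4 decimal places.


With lr=0.01: w_new = 4.7 - 0.01 * 4.2 = 4.658
With lr=0.1: w_new = 4.7 - 0.1 * 4.2 = 4.28
Absolute difference = |4.658 - 4.28|
= 0.3780

0.3780


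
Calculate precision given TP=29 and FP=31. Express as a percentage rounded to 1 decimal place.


Precision = TP / (TP + FP) * 100
= 29 / (29 + 31)
= 29 / 60
= 0.4833
= 48.3%

48.3


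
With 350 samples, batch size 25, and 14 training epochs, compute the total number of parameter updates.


Iterations per epoch = 350 / 25 = 14
Total updates = iterations_per_epoch * epochs
= 14 * 14
= 196

196


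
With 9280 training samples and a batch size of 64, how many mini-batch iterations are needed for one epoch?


Iterations per epoch = dataset_size / batch_size
= 9280 / 64
= 145

145


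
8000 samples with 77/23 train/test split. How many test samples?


Train samples = 8000 * 77% = 6160
Test samples = 8000 - 6160
= 1840

1840


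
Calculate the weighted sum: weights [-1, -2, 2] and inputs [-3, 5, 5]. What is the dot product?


Element-wise products:
-1 * -3 = 3
-2 * 5 = -10
2 * 5 = 10
Sum = 3 + -10 + 10
= 3

3


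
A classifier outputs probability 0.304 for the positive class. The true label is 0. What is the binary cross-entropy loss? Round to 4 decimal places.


For y=0: Loss = -log(1-p)
= -log(1 - 0.304)
= -log(0.696)
= -(-0.3624)
= 0.3624

0.3624


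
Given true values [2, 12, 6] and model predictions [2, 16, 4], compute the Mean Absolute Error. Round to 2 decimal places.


Absolute errors: [0, 4, 2]
Sum of absolute errors = 6
MAE = 6 / 3 = 2.00

2.00


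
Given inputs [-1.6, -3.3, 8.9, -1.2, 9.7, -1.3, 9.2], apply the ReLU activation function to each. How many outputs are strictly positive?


ReLU(x) = max(0, x) for each element:
ReLU(-1.6) = 0
ReLU(-3.3) = 0
ReLU(8.9) = 8.9
ReLU(-1.2) = 0
ReLU(9.7) = 9.7
ReLU(-1.3) = 0
ReLU(9.2) = 9.2
Active neurons (>0): 3

3


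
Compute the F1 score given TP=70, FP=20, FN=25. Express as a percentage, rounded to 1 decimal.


Precision = TP / (TP + FP) = 70 / 90 = 0.7778
Recall = TP / (TP + FN) = 70 / 95 = 0.7368
F1 = 2 * P * R / (P + R)
= 2 * 0.7778 * 0.7368 / (0.7778 + 0.7368)
= 1.1462 / 1.5146
= 0.7568
As percentage: 75.7%

75.7


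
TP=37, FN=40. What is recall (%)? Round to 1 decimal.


Recall = TP / (TP + FN) * 100
= 37 / (37 + 40)
= 37 / 77
= 0.4805
= 48.1%

48.1


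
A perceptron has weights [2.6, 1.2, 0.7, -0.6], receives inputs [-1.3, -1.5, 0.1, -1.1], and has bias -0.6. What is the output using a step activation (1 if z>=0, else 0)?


z = w . x + b
= 2.6*-1.3 + 1.2*-1.5 + 0.7*0.1 + -0.6*-1.1 + -0.6
= -3.38 + -1.8 + 0.07 + 0.66 + -0.6
= -4.45 + -0.6
= -5.05
Since z = -5.05 < 0, output = 0

0


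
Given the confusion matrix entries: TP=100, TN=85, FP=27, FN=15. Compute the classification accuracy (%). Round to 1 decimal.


Accuracy = (TP + TN) / (TP + TN + FP + FN) * 100
= (100 + 85) / (100 + 85 + 27 + 15)
= 185 / 227
= 0.815
= 81.5%

81.5


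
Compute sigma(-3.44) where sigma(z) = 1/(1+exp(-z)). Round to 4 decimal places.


sigmoid(z) = 1 / (1 + exp(-z))
exp(-(-3.44)) = exp(3.44) = 31.187
1 + 31.187 = 32.187
1 / 32.187 = 0.0311

0.0311


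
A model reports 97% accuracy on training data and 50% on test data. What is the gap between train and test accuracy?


Gap = train_accuracy - test_accuracy
= 97 - 50
= 47%
This large gap strongly indicates overfitting.

47


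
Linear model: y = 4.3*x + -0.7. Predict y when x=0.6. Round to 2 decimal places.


y = 4.3 * 0.6 + (-0.7)
= 2.58 + (-0.7)
= 1.88

1.88


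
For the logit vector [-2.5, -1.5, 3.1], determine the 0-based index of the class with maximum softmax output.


Softmax is a monotonic transformation, so it preserves the argmax.
We need to find the index of the maximum logit.
Index 0: -2.5
Index 1: -1.5
Index 2: 3.1
Maximum logit = 3.1 at index 2

2


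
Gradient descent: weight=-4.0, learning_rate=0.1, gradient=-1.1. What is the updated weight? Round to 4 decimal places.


w_new = w_old - lr * gradient
= -4.0 - 0.1 * -1.1
= -4.0 - (-0.11)
= -3.8900

-3.8900


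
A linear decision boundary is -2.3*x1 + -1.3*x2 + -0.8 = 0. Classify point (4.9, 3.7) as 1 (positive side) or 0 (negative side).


Compute -2.3 * 4.9 + -1.3 * 3.7 + -0.8
= -11.27 + -4.81 + -0.8
= -16.88
Since -16.88 < 0, the point is on the negative side.

0


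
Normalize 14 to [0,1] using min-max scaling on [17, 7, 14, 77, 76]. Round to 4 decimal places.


Min = 7, Max = 77
Range = 77 - 7 = 70
Scaled = (x - min) / (max - min)
= (14 - 7) / 70
= 7 / 70
= 0.1000

0.1000


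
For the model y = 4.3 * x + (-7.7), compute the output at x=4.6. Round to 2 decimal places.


y = 4.3 * 4.6 + (-7.7)
= 19.78 + (-7.7)
= 12.08

12.08


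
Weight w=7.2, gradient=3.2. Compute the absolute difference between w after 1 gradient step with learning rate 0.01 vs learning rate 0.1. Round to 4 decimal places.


With lr=0.01: w_new = 7.2 - 0.01 * 3.2 = 7.168
With lr=0.1: w_new = 7.2 - 0.1 * 3.2 = 6.88
Absolute difference = |7.168 - 6.88|
= 0.2880

0.2880


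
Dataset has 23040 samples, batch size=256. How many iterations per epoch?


Iterations per epoch = dataset_size / batch_size
= 23040 / 256
= 90

90


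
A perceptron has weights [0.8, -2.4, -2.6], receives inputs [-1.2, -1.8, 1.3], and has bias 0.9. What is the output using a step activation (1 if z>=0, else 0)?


z = w . x + b
= 0.8*-1.2 + -2.4*-1.8 + -2.6*1.3 + 0.9
= -0.96 + 4.32 + -3.38 + 0.9
= -0.02 + 0.9
= 0.88
Since z = 0.88 >= 0, output = 1

1


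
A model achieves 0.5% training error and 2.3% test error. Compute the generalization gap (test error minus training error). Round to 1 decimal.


Generalization gap = test_error - train_error
= 2.3 - 0.5
= 1.8%
A small gap suggests good generalization.

1.8


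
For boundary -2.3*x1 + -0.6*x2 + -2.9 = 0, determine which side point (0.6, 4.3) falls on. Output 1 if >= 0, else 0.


Compute -2.3 * 0.6 + -0.6 * 4.3 + -2.9
= -1.38 + -2.58 + -2.9
= -6.86
Since -6.86 < 0, the point is on the negative side.

0
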